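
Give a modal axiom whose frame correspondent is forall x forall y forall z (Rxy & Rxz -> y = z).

◇ψ → □ψ

The condition is partial functionality. The CD schema ◇ψ → □ψ defines it.
Suppose ◇ψ→□ψ is valid. Take Rxy, Rxz and set V(ψ)={y}. Then ◇ψ at x, so □ψ at x, so ψ at z, i.e. z=y.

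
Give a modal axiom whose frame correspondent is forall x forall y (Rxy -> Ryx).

ψ → □◇ψ

This is symmetry; the standard corresponding axiom is B: ψ → □◇ψ.
Suppose ψ→□◇ψ is valid. Take Rxy and set V(ψ)={x}. Then ψ at x, so □◇ψ at x, so ◇ψ at y, so some z with Ryz has ψ; z=x, i.e. Ryx.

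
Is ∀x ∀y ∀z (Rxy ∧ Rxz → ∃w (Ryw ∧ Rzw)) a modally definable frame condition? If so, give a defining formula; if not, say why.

Definable; ◇□r → □◇r defines it

Yes: it is convergence, defined by the .2 schema ◇□r → □◇r.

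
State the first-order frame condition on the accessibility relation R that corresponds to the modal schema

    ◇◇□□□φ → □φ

∀x ∀y ∀z ((xR²y ∧ xRz) → ∃w (yR³w ∧ z = w))

This is a Sahlqvist (Geach-type) schema ◇^2□^3φ → □^1◇^0φ.
Minimal-valuation argument: fix x; take any y with xR^2y and any z with xR^1z. Set V(φ) to the set of worlds R-reachable from y in exactly 3 steps. Then □^3φ holds at y, so the antecedent holds at x; validity forces ◇^0φ at z, giving a w with zR^0w and yR^3w.
First-order correspondent: ∀x ∀y ∀z ((xR²y ∧ xRz) → ∃w (yR³w ∧ z = w)).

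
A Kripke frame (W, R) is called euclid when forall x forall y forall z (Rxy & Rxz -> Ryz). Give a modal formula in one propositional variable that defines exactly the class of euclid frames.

This is the Euclidean property; the standard corresponding axiom is 5: ◇q → □◇q.
Suppose ◇q→□◇q is valid. Take Rxy, Rxz and set V(q)={y}. Then ◇q at x, so □◇q at x, so ◇q at z, so some w with Rzw has q; w=y, i.e. Rzy. By symmetry of the argument, Ryz.

◇q → □◇q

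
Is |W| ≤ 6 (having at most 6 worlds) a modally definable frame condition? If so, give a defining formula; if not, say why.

Not modally definable

Any modally definable frame class is closed under disjoint unions.
Any modal formula valid on each of 7 disjoint one-world frames is valid on their disjoint union (validity is preserved under disjoint unions). Each one-world frame has |W|=1≤6, but the union has |W|=7.
So the class is not modally definable.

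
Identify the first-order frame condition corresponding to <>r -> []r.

Partial functionality

Suppose ◇r→□r is valid. Take Rxy, Rxz and set V(r)={y}. Then ◇r at x, so □r at x, so r at z, i.e. z=y.
Conversely, any frame satisfying forall x forall y forall z (Rxy & Rxz -> y = z) validates the schema.
So the correspondent is partial functionality.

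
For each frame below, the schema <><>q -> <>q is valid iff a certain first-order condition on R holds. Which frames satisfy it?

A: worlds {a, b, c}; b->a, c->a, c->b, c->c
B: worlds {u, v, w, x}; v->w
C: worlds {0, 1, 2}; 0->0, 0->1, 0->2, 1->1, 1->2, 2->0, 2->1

A, B

Frame correspondent (Sahlqvist): forall x forall y forall z (Rxy & Ryz -> Rxz) — i.e. transitivity.
A: ✓.
B: ✓.
C: fails — R12 and R20 but not R10.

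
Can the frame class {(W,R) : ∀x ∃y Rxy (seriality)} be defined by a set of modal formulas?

Yes — defined by □p → ◇p

The condition is seriality. A defining modal formula is □p → ◇p.
Suppose □p→◇p is valid. At any x set V(p)=W. Then □p at x, so ◇p at x, so x has a successor.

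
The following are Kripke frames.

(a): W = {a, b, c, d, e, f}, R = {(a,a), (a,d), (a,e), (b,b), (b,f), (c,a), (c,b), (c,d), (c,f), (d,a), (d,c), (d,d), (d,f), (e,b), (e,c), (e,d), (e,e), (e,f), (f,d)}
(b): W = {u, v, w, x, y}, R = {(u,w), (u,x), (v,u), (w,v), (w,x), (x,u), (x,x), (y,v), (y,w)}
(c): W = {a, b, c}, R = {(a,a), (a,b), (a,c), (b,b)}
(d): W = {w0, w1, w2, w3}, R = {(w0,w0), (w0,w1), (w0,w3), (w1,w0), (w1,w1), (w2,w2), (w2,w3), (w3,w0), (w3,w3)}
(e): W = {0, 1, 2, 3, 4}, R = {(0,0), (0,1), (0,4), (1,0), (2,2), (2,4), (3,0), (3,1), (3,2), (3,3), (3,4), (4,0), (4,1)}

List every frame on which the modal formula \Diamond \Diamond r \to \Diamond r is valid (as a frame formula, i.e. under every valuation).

(c)

The schema corresponds to transitivity: \forall x \forall y \forall z (Rxy \wedge Ryz \to Rxz).
(a): fails — Rcd and Rdc but not Rcc.
(b): fails — Ruw and Rwv but not Ruv.
(c): ✓.
(d): fails — Rw1w0 and Rw0w3 but not Rw1w3.
(e): fails — R10 and R01 but not R11.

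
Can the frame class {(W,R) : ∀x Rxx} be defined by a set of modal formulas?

The condition is reflexivity. A defining modal formula is □p → p.
Suppose □p→p is valid. At any x set V(p)={w : Rxw}. Then □p holds at x, so p holds at x, i.e. Rxx.

Definable; □p → p defines it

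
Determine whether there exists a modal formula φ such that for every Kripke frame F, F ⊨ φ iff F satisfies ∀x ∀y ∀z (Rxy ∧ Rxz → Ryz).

Definable; ◇p → □◇p defines it

This is a Sahlqvist condition; the 5 axiom ◇p → □◇p defines it.
Suppose ◇p→□◇p is valid. Take Rxy, Rxz and set V(p)={y}. Then ◇p at x, so □◇p at x, so ◇p at z, so some w with Rzw has p; w=y, i.e. Rzy. By symmetry of the argument, Ryz.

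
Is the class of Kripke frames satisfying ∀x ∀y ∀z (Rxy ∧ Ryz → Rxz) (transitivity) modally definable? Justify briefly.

Yes, by □p → □□p

The condition is transitivity. A defining modal formula is □p → □□p.
Suppose □p→□□p is valid. Take Rxy, Ryz and set V(p)={w : Rxw}. Then □p at x, so □□p at x, so □p at y, so p at z, i.e. Rxz.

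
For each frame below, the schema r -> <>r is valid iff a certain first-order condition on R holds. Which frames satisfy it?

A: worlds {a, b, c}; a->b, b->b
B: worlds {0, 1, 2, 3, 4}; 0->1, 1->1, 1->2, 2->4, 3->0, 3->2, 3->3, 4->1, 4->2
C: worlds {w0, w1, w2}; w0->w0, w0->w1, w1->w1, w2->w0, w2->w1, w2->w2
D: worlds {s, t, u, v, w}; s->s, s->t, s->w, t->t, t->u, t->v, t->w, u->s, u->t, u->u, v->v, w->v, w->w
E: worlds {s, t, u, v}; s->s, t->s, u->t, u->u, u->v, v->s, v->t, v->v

C, D

The schema corresponds to reflexivity: forall x Rxx.
A: fails — world a does not see itself.
B: fails — world 0 does not see itself.
C: condition met.
D: condition met.
E: fails — world t does not see itself.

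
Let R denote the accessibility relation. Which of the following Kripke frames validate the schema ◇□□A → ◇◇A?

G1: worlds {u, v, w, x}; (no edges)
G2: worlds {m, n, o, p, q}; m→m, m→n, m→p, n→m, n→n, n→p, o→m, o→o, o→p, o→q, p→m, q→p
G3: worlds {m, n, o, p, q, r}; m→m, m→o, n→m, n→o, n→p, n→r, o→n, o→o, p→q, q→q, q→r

The schema corresponds to a generalized confluence (Geach) condition: ∀x ∀y (xRy → ∃w (yR²w ∧ xR²w)).
G1: condition met.
G2: condition met.
G3: fails — nRr but no w with rR²w and nR²w.
Valid on: G1, G2.

G1, G2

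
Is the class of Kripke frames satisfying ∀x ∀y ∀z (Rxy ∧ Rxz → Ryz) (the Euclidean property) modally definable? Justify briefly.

This is a Sahlqvist condition; the 5 axiom ◇r → □◇r defines it.

Yes — defined by ◇r → □◇r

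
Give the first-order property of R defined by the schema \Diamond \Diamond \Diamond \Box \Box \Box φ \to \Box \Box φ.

\forall x \forall y \forall z ((x R^3 y \wedge x R^2 z) \to \exists w (y R^3 w \wedge z = w))

This is a Sahlqvist (Geach-type) schema ◇^3□^3φ → □^2◇^0φ.
Minimal-valuation argument: fix x; take any y with xR^3y and any z with xR^2z. Set V(φ) to the set of worlds R-reachable from y in exactly 3 steps. Then □^3φ holds at y, so the antecedent holds at x; validity forces ◇^0φ at z, giving a w with zR^0w and yR^3w.
First-order correspondent: \forall x \forall y \forall z ((x R^3 y \wedge x R^2 z) \to \exists w (y R^3 w \wedge z = w)).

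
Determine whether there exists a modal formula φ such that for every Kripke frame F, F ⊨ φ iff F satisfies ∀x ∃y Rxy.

Yes, by □r → ◇r

Yes: it is seriality, defined by the D schema □r → ◇r.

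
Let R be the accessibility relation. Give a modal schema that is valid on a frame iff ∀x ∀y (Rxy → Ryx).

This is symmetry; the standard corresponding axiom is B: p → □◇p.
Suppose p→□◇p is valid. Take Rxy and set V(p)={x}. Then p at x, so □◇p at x, so ◇p at y, so some z with Ryz has p; z=x, i.e. Ryx.

p → □◇p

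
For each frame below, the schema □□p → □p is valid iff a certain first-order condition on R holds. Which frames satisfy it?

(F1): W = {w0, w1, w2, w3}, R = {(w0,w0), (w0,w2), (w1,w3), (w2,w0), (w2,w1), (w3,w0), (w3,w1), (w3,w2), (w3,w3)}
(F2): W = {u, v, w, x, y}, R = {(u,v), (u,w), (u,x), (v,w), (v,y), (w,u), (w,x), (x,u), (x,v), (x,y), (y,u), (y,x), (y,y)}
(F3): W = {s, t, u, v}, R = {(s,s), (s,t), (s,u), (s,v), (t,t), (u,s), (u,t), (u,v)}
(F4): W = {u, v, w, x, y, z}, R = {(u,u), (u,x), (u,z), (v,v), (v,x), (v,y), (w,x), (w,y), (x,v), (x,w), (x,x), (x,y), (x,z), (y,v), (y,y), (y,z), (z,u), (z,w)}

This is the axiom for density; its first-order frame correspondent is ∀x ∀y (Rxy → ∃z (Rxz ∧ Rzy)).
(F1): fails — Rw2w1 but no z with Rw2z and Rzw1.
(F2): fails — Rvw but no z with Rvz and Rzw.
(F3): ✓.
(F4): fails — Rzw but no t with Rzt and Rtw.
Valid on: (F3).

(F3)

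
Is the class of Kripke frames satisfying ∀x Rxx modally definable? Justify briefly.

Yes, by □p → p

This is a Sahlqvist condition; the T axiom □p → p defines it.
Suppose □p→p is valid. At any x set V(p)={w : Rxw}. Then □p holds at x, so p holds at x, i.e. Rxx.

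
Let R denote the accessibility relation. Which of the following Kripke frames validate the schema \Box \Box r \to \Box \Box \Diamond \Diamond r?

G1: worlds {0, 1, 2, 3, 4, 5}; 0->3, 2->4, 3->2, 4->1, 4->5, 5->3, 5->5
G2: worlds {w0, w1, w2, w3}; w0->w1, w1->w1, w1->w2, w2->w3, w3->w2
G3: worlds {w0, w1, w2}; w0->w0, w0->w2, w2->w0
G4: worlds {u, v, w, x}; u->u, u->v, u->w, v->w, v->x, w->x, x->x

G2, G3, G4

Frame correspondent (Sahlqvist): \forall x \forall z (x R^2 z \to \exists w (x R^2 w \wedge z R^2 w)) — i.e. a generalized confluence (Geach) condition.
G1: fails — 0R²2 but no w with 0R²w and 2R²w.
G2: ✓.
G3: ✓.
G4: ✓.
Valid on: G2, G3, G4.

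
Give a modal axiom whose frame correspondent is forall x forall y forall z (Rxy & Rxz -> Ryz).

◇ψ → □◇ψ

The condition is the Euclidean property. The 5 schema ◇ψ → □◇ψ defines it.
Suppose ◇ψ→□◇ψ is valid. Take Rxy, Rxz and set V(ψ)={y}. Then ◇ψ at x, so □◇ψ at x, so ◇ψ at z, so some w with Rzw has ψ; w=y, i.e. Rzy. By symmetry of the argument, Ryz.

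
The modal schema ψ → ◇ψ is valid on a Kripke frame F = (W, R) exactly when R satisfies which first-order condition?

Equivalently (dual form): □ψ → ψ.
Suppose □ψ→ψ is valid. At any x set V(ψ)={w : Rxw}. Then □ψ holds at x, so ψ holds at x, i.e. Rxx.
Conversely, any frame satisfying ∀x Rxx validates the schema.
Frame condition: ∀x Rxx.

Reflexivity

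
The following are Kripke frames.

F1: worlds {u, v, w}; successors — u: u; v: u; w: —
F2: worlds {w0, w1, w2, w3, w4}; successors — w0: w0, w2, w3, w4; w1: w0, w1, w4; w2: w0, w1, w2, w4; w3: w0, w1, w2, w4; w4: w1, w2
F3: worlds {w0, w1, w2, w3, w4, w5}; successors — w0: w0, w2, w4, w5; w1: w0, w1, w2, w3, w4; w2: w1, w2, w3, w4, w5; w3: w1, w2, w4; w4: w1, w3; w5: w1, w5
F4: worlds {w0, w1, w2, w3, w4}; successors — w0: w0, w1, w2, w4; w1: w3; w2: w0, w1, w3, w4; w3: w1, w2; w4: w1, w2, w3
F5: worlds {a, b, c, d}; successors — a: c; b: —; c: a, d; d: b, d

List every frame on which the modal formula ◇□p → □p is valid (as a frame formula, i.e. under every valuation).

F1

The schema corresponds to the Euclidean property: ∀x ∀y ∀z (Rxy ∧ Rxz → Ryz).
F1: holds.
F2: fails — Rw0w4 and Rw0w4 but not Rw4w4.
F3: fails — Rw0w4 and Rw0w4 but not Rw4w4.
F4: fails — Rw0w4 and Rw0w4 but not Rw4w4.
F5: fails — Rac and Rac but not Rcc.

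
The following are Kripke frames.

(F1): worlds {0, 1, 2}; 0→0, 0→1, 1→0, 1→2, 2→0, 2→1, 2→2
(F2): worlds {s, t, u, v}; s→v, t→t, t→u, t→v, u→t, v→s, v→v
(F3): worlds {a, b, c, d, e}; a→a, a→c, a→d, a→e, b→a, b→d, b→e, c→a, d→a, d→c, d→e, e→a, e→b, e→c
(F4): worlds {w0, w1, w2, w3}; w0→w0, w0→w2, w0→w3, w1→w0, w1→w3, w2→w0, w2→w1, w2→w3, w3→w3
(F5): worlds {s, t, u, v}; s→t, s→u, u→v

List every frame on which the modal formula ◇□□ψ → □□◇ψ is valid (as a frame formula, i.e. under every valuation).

The schema corresponds to a generalized confluence (Geach) condition: ∀x ∀y ∀z ((xRy ∧ xR²z) → ∃w (yR²w ∧ zRw)).
(F1): satisfies the condition.
(F2): fails — tRv, tR²u but no w with vR²w and uRw.
(F3): satisfies the condition.
(F4): satisfies the condition.
(F5): fails — sRt, sR²v but no w with tR²w and vRw.

(F1), (F3), (F4)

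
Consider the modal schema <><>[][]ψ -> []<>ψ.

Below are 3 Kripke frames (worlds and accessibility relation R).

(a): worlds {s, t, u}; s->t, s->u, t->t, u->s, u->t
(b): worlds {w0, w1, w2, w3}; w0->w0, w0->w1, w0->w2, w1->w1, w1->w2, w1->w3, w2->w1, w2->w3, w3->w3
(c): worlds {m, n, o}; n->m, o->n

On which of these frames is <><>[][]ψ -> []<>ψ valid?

(a)

This is the axiom for a generalized confluence (Geach) condition; its first-order frame correspondent is forall x forall y forall z ((x R^2 y & xRz) -> exists w (y R^2 w & zRw)).
(a): ✓.
(b): fails — w0R²w3, w0Rw0 but no w with w3R²w and w0Rw.
(c): fails — oR²m, oRn but no w with mR²w and nRw.
Valid on: (a).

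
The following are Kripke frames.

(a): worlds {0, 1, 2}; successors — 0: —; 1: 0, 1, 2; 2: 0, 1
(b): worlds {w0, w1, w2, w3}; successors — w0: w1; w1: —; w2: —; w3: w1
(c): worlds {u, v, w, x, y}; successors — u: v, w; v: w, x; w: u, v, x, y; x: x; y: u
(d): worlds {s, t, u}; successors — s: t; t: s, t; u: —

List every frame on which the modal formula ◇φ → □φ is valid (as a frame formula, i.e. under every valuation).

This is the axiom for partial functionality; its first-order frame correspondent is ∀x ∀y ∀z (Rxy ∧ Rxz → y = z).
(a): fails — 1 sees both 0 and 1.
(b): ✓.
(c): fails — u sees both v and w.
(d): fails — t sees both s and t.

(b)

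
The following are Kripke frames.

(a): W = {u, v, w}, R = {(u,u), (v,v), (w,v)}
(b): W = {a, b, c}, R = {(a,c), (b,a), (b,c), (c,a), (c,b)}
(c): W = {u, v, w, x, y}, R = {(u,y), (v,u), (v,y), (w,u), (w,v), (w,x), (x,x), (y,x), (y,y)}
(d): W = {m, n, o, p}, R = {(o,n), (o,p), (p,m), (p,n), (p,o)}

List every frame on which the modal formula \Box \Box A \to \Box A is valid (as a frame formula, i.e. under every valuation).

Frame correspondent (Sahlqvist): \forall x \forall y (Rxy \to \exists z (Rxz \wedge Rzy)) — i.e. density.
(a): condition met.
(b): fails — Rcb but no z with Rcz and Rzb.
(c): fails — Rvu but no z with Rvz and Rzu.
(d): fails — Rop but no z with Roz and Rzp.
Valid on: (a).

(a)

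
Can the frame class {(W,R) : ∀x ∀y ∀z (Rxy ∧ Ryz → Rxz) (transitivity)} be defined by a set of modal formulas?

Definable; □p → □□p defines it

This is a Sahlqvist condition; the 4 axiom □p → □□p defines it.
Suppose □p→□□p is valid. Take Rxy, Ryz and set V(p)={w : Rxw}. Then □p at x, so □□p at x, so □p at y, so p at z, i.e. Rxz.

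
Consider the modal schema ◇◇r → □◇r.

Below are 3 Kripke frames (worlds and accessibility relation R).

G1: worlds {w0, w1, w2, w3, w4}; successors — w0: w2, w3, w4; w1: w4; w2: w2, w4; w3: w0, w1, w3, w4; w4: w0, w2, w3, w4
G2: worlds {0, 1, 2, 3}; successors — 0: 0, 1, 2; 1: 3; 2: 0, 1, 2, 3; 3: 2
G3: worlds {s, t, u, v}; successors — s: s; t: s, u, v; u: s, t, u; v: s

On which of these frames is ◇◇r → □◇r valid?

This is the axiom for a generalized confluence (Geach) condition; its first-order frame correspondent is ∀x ∀y ∀z ((xR²y ∧ xRz) → ∃w (y = w ∧ zRw)).
G1: fails — w0R²w0, w0Rw2 but no w with w0=w and w2Rw.
G2: fails — 0R²0, 0R1 but no w with 0=w and 1Rw.
G3: fails — tR²t, tRs but no w with t=w and sRw.
Valid on no frame.

none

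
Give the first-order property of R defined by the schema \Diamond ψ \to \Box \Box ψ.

\forall x \forall y \forall z ((xRy \wedge x R^2 z) \to \exists w (y = w \wedge z = w))

This is a Sahlqvist (Geach-type) schema ◇^1□^0ψ → □^2◇^0ψ.
Minimal-valuation argument: fix x; take any y with xR^1y and any z with xR^2z. Set V(ψ) to the set of worlds R-reachable from y in exactly 0 steps. Then □^0ψ holds at y, so the antecedent holds at x; validity forces ◇^0ψ at z, giving a w with zR^0w and yR^0w.
First-order correspondent: \forall x \forall y \forall z ((xRy \wedge x R^2 z) \to \exists w (y = w \wedge z = w)).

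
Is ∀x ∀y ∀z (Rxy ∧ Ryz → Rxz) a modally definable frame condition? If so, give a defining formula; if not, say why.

Yes: it is transitivity, defined by the 4 schema □r → □□r.
Suppose □r→□□r is valid. Take Rxy, Ryz and set V(r)={w : Rxw}. Then □r at x, so □□r at x, so □r at y, so r at z, i.e. Rxz.

Yes, by □r → □□r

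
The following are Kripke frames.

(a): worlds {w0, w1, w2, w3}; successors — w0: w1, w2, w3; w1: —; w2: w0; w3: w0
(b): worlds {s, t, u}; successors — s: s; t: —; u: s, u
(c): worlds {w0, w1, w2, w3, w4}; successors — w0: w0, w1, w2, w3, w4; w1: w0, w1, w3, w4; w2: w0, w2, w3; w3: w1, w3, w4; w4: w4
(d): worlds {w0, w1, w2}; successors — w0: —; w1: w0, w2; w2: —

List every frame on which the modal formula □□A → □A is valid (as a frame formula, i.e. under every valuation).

Frame correspondent (Sahlqvist): ∀x ∀y (Rxy → ∃z (Rxz ∧ Rzy)) — i.e. density.
(a): fails — Rw3w0 but no z with Rw3z and Rzw0.
(b): holds.
(c): holds.
(d): fails — Rw1w2 but no z with Rw1z and Rzw2.

(b), (c)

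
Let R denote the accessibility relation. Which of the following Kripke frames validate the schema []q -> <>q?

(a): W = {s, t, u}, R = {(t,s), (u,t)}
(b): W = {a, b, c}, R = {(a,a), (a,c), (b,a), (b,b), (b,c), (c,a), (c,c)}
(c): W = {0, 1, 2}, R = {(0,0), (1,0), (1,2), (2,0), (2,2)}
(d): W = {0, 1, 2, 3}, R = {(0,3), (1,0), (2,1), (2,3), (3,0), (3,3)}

(b), (c), (d)

This is the axiom for seriality; its first-order frame correspondent is forall x exists y Rxy.
(a): fails — world s has no successor.
(b): condition met.
(c): condition met.
(d): condition met.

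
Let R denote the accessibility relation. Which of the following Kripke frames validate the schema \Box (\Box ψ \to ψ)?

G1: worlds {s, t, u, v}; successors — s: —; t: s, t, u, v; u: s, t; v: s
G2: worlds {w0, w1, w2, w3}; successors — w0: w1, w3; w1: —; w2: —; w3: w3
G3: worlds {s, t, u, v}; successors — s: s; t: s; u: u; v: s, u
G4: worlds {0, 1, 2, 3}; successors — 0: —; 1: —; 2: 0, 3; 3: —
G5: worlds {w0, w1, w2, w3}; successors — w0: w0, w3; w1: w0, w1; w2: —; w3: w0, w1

G3

Frame correspondent (Sahlqvist): \forall x \forall y (Rxy \to Ryy) — i.e. shift-reflexivity.
G1: fails — Rtv but not Rvv.
G2: fails — Rw0w1 but not Rw1w1.
G3: ✓.
G4: fails — R23 but not R33.
G5: fails — Rw0w3 but not Rw3w3.
Valid on: G3.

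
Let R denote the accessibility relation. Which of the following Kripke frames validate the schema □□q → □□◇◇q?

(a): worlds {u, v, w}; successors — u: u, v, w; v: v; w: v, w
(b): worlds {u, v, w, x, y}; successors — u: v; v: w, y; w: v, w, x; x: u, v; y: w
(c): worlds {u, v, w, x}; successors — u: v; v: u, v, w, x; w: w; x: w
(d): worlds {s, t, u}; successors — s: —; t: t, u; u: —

This is the axiom for a generalized confluence (Geach) condition; its first-order frame correspondent is ∀x ∀z (xR²z → ∃w (xR²w ∧ zR²w)).
(a): condition met.
(b): condition met.
(c): condition met.
(d): fails — tR²u but no w with tR²w and uR²w.

(a), (b), (c)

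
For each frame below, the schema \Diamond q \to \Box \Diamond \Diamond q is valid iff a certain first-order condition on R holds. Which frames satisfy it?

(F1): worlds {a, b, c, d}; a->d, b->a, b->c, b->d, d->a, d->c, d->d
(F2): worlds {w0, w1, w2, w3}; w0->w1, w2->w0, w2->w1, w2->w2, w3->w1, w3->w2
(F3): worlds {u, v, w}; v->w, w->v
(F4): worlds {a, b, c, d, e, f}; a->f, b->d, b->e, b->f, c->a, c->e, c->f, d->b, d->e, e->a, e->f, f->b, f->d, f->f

(F3)

The schema corresponds to a generalized confluence (Geach) condition: \forall x \forall y \forall z ((xRy \wedge xRz) \to \exists w (y = w \wedge z R^2 w)).
(F1): fails — bRa, bRc but no w with a=w and cR²w.
(F2): fails — w0Rw1, w0Rw1 but no w with w1=w and w1R²w.
(F3): holds.
(F4): fails — bRe, bRe but no w with e=w and eR²w.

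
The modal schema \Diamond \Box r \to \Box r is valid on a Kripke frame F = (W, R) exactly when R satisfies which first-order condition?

This schema is equivalent to the 5 axiom ◇r → □◇r.
It corresponds to the Euclidean property: \forall x \forall y \forall z (Rxy \wedge Rxz \to Ryz).

The Euclidean property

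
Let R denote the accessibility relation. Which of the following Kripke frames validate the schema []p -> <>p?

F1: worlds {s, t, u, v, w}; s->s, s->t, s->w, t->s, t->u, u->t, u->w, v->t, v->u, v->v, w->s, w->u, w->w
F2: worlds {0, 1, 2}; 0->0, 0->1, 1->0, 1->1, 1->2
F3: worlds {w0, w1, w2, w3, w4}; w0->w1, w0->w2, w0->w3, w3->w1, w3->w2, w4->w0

F1

The schema corresponds to seriality: forall x exists y Rxy.
F1: condition met.
F2: fails — world 2 has no successor.
F3: fails — world w1 has no successor.
Valid on: F1.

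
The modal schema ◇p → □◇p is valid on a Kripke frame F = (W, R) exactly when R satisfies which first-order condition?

the Euclidean property: ∀x ∀y ∀z (Rxy ∧ Rxz → Ryz)

Suppose ◇p→□◇p is valid. Take Rxy, Rxz and set V(p)={y}. Then ◇p at x, so □◇p at x, so ◇p at z, so some w with Rzw has p; w=y, i.e. Rzy. By symmetry of the argument, Ryz.
The converse is a direct semantic check.
So the correspondent is the Euclidean property.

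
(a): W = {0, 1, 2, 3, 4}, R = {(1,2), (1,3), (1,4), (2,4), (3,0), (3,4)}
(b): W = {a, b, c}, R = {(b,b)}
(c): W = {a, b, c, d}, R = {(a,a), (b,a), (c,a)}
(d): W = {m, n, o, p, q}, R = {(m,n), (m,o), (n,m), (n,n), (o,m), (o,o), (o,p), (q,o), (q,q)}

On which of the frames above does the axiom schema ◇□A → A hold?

(b)

This is the axiom for a generalized confluence (Geach) condition; its first-order frame correspondent is ∀x ∀y (xRy → ∃w (yRw ∧ x = w)).
(a): fails — 1R2 but no w with 2Rw and 1=w.
(b): holds.
(c): fails — bRa but no w with aRw and b=w.
(d): fails — oRp but no w with pRw and o=w.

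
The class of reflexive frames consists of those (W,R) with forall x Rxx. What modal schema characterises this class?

□s → s

This is reflexivity; the standard corresponding axiom is T: □s → s.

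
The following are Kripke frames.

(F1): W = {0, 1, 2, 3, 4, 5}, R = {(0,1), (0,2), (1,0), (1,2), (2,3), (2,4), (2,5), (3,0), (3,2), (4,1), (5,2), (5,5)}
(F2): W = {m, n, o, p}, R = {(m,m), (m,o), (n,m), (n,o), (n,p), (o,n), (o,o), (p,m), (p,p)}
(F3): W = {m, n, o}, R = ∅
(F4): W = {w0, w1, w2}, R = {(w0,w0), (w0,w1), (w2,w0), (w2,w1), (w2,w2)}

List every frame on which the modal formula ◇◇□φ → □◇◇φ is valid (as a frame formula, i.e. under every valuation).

(F2), (F3)

The schema corresponds to a generalized confluence (Geach) condition: ∀x ∀y ∀z ((xR²y ∧ xRz) → ∃w (yRw ∧ zR²w)).
(F1): fails — 1R²4, 1R0 but no w with 4Rw and 0R²w.
(F2): satisfies the condition.
(F3): satisfies the condition.
(F4): fails — w0R²w0, w0Rw1 but no w with w0Rw and w1R²w.
Valid on: (F2), (F3).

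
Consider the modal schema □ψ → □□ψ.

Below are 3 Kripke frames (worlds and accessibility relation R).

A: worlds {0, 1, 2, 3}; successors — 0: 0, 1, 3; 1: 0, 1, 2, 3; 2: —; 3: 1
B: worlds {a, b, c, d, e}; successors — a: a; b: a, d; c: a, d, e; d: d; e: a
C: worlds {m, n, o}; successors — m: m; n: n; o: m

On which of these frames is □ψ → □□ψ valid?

This is the axiom for transitivity; its first-order frame correspondent is ∀x ∀y ∀z (Rxy ∧ Ryz → Rxz).
A: fails — R31 and R10 but not R30.
B: holds.
C: holds.

B, C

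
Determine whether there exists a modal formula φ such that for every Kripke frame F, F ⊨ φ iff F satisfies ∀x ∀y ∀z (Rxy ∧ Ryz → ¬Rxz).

No — not modally definable

Any modally definable frame class is closed under surjective bounded morphisms.
The 5-cycle (worlds 0,1,2,3,4 with 0→1→2→3→4→0) is intransitive. Mapping every world to a single reflexive point • is a surjective bounded morphism; the reflexive point is not intransitive (R••∧R•• but R••).
Hence intransitivity is not modally definable.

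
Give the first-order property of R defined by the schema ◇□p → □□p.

This is a Sahlqvist (Geach-type) schema ◇^1□^1p → □^2◇^0p.
First-order correspondent: ∀x ∀y ∀z ((xRy ∧ xR²z) → ∃w (yRw ∧ z = w)).

∀x ∀y ∀z ((xRy ∧ xR²z) → ∃w (yRw ∧ z = w))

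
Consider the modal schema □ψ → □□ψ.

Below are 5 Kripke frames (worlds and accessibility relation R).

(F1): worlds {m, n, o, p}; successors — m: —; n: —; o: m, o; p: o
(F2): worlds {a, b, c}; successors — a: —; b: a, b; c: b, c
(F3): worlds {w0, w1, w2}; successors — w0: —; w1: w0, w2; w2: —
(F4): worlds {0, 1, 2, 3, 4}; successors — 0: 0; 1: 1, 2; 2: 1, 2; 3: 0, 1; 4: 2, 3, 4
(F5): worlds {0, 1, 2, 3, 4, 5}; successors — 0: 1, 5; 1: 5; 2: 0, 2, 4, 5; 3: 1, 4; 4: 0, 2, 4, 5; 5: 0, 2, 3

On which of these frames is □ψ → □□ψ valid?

(F3)

The schema corresponds to transitivity: ∀x ∀y ∀z (Rxy ∧ Ryz → Rxz).
(F1): fails — Rpo and Rom but not Rpm.
(F2): fails — Rcb and Rba but not Rca.
(F3): satisfies the condition.
(F4): fails — R31 and R12 but not R32.
(F5): fails — R34 and R45 but not R35.
Valid on: (F3).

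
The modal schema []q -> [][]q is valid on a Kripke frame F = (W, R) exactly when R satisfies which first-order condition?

transitivity

This schema is the 4 axiom.
It corresponds to transitivity: forall x forall y forall z (Rxy & Ryz -> Rxz).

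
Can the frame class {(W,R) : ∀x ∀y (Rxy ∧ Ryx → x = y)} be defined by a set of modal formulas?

Not definable by any modal formula

Any modally definable frame class is closed under surjective bounded morphisms.
The 8-cycle (worlds w0,w1,w2,w3,w4,w5,w6,w7 with w0→w1→w2→w3→w4→w5→w6→w7→w0) is antisymmetric. Sending even-indexed worlds to • and odd-indexed worlds to ∘ is a surjective bounded morphism onto the two-world frame with •↔∘, which is not antisymmetric.
Hence antisymmetry is not modally definable.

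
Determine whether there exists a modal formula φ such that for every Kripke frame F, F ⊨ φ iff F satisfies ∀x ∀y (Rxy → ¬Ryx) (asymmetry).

No

If a class were modally definable it would be closed under surjective bounded morphisms (Goldblatt–Thomason).
The 3-cycle (worlds a,b,c with a→b→c→a) is asymmetric. Mapping every world to a single reflexive point • is a surjective bounded morphism, and the reflexive point is not asymmetric (R•• but asymmetry requires ¬R••).
So the class is not modally definable.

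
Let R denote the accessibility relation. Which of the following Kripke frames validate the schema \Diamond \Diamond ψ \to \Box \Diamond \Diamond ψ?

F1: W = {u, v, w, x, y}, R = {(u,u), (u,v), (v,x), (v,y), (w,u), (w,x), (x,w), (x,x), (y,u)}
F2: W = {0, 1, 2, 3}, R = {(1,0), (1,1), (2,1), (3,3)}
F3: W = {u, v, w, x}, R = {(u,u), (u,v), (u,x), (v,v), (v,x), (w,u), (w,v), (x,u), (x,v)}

F3

Frame correspondent (Sahlqvist): \forall x \forall y \forall z ((x R^2 y \wedge xRz) \to \exists w (y = w \wedge z R^2 w)) — i.e. a generalized confluence (Geach) condition.
F1: fails — uR²v, uRv but no t with v=t and vR²t.
F2: fails — 1R²0, 1R0 but no w with 0=w and 0R²w.
F3: ✓.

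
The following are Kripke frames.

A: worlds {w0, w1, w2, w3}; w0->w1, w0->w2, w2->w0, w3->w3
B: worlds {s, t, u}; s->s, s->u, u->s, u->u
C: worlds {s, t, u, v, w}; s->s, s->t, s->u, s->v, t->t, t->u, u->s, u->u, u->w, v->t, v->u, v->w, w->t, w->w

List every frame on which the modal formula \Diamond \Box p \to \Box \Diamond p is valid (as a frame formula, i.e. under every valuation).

B, C

The schema corresponds to convergence: \forall x \forall y \forall z (Rxy \wedge Rxz \to \exists w (Ryw \wedge Rzw)).
A: fails — Rw0w1 and Rw0w1 but w1 and w1 have no common successor.
B: holds.
C: holds.
Valid on: B, C.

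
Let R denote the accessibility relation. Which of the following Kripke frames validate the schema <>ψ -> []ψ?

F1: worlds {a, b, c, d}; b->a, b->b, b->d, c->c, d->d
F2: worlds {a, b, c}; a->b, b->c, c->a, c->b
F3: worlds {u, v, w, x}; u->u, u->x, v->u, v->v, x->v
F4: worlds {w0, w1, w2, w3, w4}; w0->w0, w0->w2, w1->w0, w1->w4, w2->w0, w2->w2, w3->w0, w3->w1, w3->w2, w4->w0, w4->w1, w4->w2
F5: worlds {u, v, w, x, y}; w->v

The schema corresponds to partial functionality: forall x forall y forall z (Rxy & Rxz -> y = z).
F1: fails — b sees both a and b.
F2: fails — c sees both a and b.
F3: fails — u sees both u and x.
F4: fails — w0 sees both w0 and w2.
F5: ✓.
Valid on: F5.

F5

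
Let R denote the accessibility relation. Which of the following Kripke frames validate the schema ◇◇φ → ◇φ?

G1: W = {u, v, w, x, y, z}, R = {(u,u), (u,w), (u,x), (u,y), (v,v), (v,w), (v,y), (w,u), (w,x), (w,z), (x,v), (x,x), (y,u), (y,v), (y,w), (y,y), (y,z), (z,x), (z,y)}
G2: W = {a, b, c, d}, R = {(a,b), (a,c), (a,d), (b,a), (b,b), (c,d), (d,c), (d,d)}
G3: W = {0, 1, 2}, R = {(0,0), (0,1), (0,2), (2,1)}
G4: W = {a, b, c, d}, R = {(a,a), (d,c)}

G3, G4

This is the axiom for transitivity; its first-order frame correspondent is ∀x ∀y ∀z (Rxy ∧ Ryz → Rxz).
G1: fails — Rwx and Rxv but not Rwv.
G2: fails — Rcd and Rdc but not Rcc.
G3: condition met.
G4: condition met.
Valid on: G3, G4.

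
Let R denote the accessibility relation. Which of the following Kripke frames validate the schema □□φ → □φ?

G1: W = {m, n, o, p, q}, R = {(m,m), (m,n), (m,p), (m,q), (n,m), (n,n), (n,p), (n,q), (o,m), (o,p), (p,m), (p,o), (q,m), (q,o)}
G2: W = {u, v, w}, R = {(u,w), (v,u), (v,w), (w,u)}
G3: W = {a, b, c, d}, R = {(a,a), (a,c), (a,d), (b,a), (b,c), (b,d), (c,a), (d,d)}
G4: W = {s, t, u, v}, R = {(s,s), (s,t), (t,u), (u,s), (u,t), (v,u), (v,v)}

The schema corresponds to density: ∀x ∀y (Rxy → ∃z (Rxz ∧ Rzy)).
G1: fails — Rpo but no z with Rpz and Rzo.
G2: fails — Ruw but no z with Ruz and Rzw.
G3: ✓.
G4: fails — Rtu but no z with Rtz and Rzu.
Valid on: G3.

G3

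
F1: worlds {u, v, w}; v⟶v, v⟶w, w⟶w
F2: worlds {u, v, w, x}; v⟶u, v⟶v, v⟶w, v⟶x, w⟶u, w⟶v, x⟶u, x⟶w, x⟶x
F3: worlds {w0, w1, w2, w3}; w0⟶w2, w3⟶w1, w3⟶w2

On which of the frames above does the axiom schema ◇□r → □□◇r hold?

F1, F3

The schema corresponds to a generalized confluence (Geach) condition: ∀x ∀y ∀z ((xRy ∧ xR²z) → ∃w (yRw ∧ zRw)).
F1: ✓.
F2: fails — vRu, vR²u but no t with uRt and uRt.
F3: ✓.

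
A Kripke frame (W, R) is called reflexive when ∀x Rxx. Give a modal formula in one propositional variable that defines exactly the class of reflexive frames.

□ψ → ψ

The condition is reflexivity. The T schema □ψ → ψ defines it.
Suppose □ψ→ψ is valid. At any x set V(ψ)={w : Rxw}. Then □ψ holds at x, so ψ holds at x, i.e. Rxx.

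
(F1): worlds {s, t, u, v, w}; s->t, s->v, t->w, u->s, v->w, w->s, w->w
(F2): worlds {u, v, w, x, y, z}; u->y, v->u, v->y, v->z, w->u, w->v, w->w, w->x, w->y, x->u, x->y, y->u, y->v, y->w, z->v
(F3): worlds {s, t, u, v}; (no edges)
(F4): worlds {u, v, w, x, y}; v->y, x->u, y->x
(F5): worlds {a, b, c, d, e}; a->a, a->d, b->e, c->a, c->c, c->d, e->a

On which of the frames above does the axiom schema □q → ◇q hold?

(F1), (F2)

Frame correspondent (Sahlqvist): ∀x ∃y Rxy — i.e. seriality.
(F1): ✓.
(F2): ✓.
(F3): fails — world s has no successor.
(F4): fails — world u has no successor.
(F5): fails — world d has no successor.
Valid on: (F1), (F2).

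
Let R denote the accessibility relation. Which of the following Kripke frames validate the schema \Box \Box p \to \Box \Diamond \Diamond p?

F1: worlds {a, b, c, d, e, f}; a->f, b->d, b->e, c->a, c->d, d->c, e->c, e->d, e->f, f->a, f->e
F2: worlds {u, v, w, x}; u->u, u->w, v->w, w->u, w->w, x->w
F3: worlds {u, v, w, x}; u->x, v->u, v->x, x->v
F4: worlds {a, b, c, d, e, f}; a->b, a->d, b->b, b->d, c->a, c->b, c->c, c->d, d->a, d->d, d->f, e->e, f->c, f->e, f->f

This is the axiom for a generalized confluence (Geach) condition; its first-order frame correspondent is \forall x \forall z (xRz \to \exists w (x R^2 w \wedge z R^2 w)).
F1: fails — aRf but no w with aR²w and fR²w.
F2: ✓.
F3: fails — uRx but no t with uR²t and xR²t.
F4: ✓.
Valid on: F2, F4.

F2, F4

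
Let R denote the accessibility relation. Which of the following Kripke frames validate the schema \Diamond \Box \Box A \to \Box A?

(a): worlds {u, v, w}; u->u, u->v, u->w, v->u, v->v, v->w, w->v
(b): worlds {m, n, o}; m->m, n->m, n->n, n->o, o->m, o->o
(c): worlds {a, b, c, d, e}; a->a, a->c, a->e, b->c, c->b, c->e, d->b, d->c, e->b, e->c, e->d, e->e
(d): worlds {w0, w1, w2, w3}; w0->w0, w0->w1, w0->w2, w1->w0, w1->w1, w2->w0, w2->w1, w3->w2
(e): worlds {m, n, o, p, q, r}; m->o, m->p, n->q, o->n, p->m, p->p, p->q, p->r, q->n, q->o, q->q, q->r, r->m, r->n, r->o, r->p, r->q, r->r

(a), (d)

The schema corresponds to a generalized confluence (Geach) condition: \forall x \forall y \forall z ((xRy \wedge xRz) \to \exists w (y R^2 w \wedge z = w)).
(a): satisfies the condition.
(b): fails — nRm, nRn but no w with mR²w and n=w.
(c): fails — aRc, aRa but no w with cR²w and a=w.
(d): satisfies the condition.
(e): fails — mRo, mRo but no w with oR²w and o=w.
Valid on: (a), (d).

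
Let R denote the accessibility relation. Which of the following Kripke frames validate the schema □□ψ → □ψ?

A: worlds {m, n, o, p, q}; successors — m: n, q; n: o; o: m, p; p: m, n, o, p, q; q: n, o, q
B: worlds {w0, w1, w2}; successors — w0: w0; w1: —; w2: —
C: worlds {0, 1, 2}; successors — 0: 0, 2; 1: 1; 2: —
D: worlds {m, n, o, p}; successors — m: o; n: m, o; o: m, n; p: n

B, C

The schema corresponds to density: ∀x ∀y (Rxy → ∃z (Rxz ∧ Rzy)).
A: fails — Rno but no z with Rnz and Rzo.
B: holds.
C: holds.
D: fails — Ron but no z with Roz and Rzn.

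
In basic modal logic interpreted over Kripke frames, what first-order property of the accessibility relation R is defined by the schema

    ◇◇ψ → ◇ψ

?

Equivalently (dual form): □ψ → □□ψ.
Suppose □ψ→□□ψ is valid. Take Rxy, Ryz and set V(ψ)={w : Rxw}. Then □ψ at x, so □□ψ at x, so □ψ at y, so ψ at z, i.e. Rxz.
Conversely, on a frame with transitivity the schema holds at every world under every valuation.
So the correspondent is transitivity.

transitivity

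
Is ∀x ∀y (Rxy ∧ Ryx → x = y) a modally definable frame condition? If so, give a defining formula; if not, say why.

Not modally definable

Modal frame validity is preserved under surjective bounded morphisms.
The 8-cycle (worlds s,t,u,v,w,x,y,z with s→t→u→v→w→x→y→z→s) is antisymmetric. Sending even-indexed worlds to • and odd-indexed worlds to ∘ is a surjective bounded morphism onto the two-world frame with •↔∘, which is not antisymmetric.
Hence antisymmetry is not modally definable.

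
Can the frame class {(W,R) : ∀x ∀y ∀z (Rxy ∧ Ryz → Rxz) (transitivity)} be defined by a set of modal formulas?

This is a Sahlqvist condition; the 4 axiom □r → □□r defines it.
Suppose □r→□□r is valid. Take Rxy, Ryz and set V(r)={w : Rxw}. Then □r at x, so □□r at x, so □r at y, so r at z, i.e. Rxz.

Definable; □r → □□r defines it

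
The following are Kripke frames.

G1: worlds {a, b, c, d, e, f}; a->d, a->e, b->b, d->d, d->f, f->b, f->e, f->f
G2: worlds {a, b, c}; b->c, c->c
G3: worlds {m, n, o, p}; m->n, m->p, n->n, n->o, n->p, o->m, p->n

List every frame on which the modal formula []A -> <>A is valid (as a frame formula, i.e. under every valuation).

G3

Frame correspondent (Sahlqvist): forall x exists y Rxy — i.e. seriality.
G1: fails — world c has no successor.
G2: fails — world a has no successor.
G3: holds.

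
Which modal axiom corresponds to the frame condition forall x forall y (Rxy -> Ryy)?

□(□s → s)

This is shift-reflexivity; the standard corresponding axiom is T□: □(□s → s).
Suppose □(□s→s) is valid. Take Rxy and set V(s)={w : Ryw}. Then at y, □s holds; since □(□s→s) at x, □s→s at y, so s at y, i.e. Ryy.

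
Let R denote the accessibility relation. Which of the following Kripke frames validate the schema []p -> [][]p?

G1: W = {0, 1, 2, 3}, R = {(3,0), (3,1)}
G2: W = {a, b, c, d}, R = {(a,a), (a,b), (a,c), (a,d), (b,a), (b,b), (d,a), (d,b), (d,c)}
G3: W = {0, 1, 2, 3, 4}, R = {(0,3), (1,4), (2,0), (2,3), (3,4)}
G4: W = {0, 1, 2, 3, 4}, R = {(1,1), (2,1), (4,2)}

G1

Frame correspondent (Sahlqvist): forall x forall y forall z (Rxy & Ryz -> Rxz) — i.e. transitivity.
G1: ✓.
G2: fails — Rba and Rac but not Rbc.
G3: fails — R23 and R34 but not R24.
G4: fails — R42 and R21 but not R41.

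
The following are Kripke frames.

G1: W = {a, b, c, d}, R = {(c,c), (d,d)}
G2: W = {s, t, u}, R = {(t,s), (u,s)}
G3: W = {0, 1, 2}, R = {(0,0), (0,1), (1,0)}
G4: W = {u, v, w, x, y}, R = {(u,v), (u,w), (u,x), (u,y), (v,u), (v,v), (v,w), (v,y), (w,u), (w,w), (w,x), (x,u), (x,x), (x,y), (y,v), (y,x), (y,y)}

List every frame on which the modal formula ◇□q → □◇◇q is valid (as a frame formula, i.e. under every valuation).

Frame correspondent (Sahlqvist): ∀x ∀y ∀z ((xRy ∧ xRz) → ∃w (yRw ∧ zR²w)) — i.e. a generalized confluence (Geach) condition.
G1: satisfies the condition.
G2: fails — tRs, tRs but no w with sRw and sR²w.
G3: satisfies the condition.
G4: satisfies the condition.
Valid on: G1, G3, G4.

G1, G3, G4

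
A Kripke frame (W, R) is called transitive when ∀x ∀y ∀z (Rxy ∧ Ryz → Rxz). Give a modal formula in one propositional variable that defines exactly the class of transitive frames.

□s → □□s

A defining formula is □s → □□s (the 4 axiom).
Suppose □s→□□s is valid. Take Rxy, Ryz and set V(s)={w : Rxw}. Then □s at x, so □□s at x, so □s at y, so s at z, i.e. Rxz.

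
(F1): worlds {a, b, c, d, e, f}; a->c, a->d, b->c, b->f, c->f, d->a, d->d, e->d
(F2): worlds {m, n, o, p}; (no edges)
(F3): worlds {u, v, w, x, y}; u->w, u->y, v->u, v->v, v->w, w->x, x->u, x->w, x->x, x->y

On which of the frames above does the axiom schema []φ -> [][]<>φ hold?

This is the axiom for a generalized confluence (Geach) condition; its first-order frame correspondent is forall x forall z (x R^2 z -> exists w (xRw & zRw)).
(F1): fails — aR²f but no w with aRw and fRw.
(F2): satisfies the condition.
(F3): fails — vR²w but no t with vRt and wRt.

(F2)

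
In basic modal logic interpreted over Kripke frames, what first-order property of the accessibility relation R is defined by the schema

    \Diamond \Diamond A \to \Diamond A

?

transitivity: \forall x \forall y \forall z (Rxy \wedge Ryz \to Rxz)

This is frame-equivalent to □A → □□A (substitute ¬A for A and contrapose).
Suppose □A→□□A is valid. Take Rxy, Ryz and set V(A)={w : Rxw}. Then □A at x, so □□A at x, so □A at y, so A at z, i.e. Rxz.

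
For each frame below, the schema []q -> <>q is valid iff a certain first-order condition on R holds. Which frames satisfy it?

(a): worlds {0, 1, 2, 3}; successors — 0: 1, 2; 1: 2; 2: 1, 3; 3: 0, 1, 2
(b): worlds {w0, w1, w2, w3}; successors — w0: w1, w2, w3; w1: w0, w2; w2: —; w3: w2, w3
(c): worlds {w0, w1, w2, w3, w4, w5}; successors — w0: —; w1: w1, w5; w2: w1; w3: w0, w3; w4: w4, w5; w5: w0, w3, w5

This is the axiom for seriality; its first-order frame correspondent is forall x exists y Rxy.
(a): holds.
(b): fails — world w2 has no successor.
(c): fails — world w0 has no successor.

(a)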